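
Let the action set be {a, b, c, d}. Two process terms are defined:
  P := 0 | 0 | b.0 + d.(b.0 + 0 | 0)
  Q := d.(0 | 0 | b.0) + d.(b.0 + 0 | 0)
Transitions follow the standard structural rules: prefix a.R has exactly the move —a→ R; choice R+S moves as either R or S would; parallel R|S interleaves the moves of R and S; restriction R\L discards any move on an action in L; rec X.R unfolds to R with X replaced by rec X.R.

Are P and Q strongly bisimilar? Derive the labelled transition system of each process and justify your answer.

not bisimilar

Reachable graph of P (4 states):
  p0 = 0 | 0 | b.0 + d.(b.0 + 0 | 0) ⊢ =b=> p1, =d=> p2
  p1 = 0 | 0 | 0 ⊢ (no moves)
  p2 = b.0 + 0 | 0 ⊢ =b=> p3
  p3 = 0 ⊢ (no moves)
Reachable graph of Q (5 states):
  q0 = d.(0 | 0 | b.0) + d.(b.0 + 0 | 0) ⊢ =d=> q1, =d=> q2
  q1 = 0 | 0 | b.0 ⊢ =b=> q3
  q2 = b.0 + 0 | 0 ⊢ =b=> q4
  q3 = 0 | 0 | 0 ⊢ (no moves)
  q4 = 0 ⊢ (no moves)
Partition-refinement fixed point:
  B0 = {p0}
  B1 = {p2, q1, q2}
  B2 = {p1, p3, q3, q4}
  B3 = {q0}
p0 ∈ B0, q0 ∈ B3 → different blocks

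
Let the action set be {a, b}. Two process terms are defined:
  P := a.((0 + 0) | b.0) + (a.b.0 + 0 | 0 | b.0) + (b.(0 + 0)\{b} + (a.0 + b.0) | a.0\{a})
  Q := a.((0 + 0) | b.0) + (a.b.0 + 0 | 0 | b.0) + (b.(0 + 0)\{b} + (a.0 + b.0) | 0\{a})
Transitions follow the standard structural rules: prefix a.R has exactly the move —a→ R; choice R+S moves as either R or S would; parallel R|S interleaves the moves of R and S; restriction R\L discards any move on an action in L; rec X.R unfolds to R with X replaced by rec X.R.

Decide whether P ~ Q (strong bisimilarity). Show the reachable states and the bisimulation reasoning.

P's transition system — 10 states:
  s0 = a.((0 + 0) | b.0) + (a.b.0 + 0 | 0 | b.0) + (b.(0 + 0)\{b} + (a.0 + b.0) | a.0\{a}) → =a=> s1, =a=> s2, =a=> s3, =a=> s4, =b=> s3, =b=> s5, =b=> s6
  s1 = (0 + 0) | b.0 → =b=> s7
  s2 = (a.0 + b.0) | 0\{a} → =a=> s8, =b=> s8
  s3 = 0 | a.0\{a} → =a=> s8
  s4 = b.0 → =b=> s9
  s5 = (0 + 0)\{b} → (no moves)
  s6 = 0 | 0 | 0 → (no moves)
  s7 = (0 + 0) | 0 → (no moves)
  s8 = 0 | 0\{a} → (no moves)
  s9 = 0 → (no moves)
Q's transition system — 8 states:
  t0 = a.((0 + 0) | b.0) + (a.b.0 + 0 | 0 | b.0) + (b.(0 + 0)\{b} + (a.0 + b.0) | 0\{a}) → =a=> t1, =a=> t2, =a=> t3, =b=> t2, =b=> t4, =b=> t5
  t1 = (0 + 0) | b.0 → =b=> t6
  t2 = 0 | 0\{a} → (no moves)
  t3 = b.0 → =b=> t7
  t4 = (0 + 0)\{b} → (no moves)
  t5 = 0 | 0 | 0 → (no moves)
  t6 = (0 + 0) | 0 → (no moves)
  t7 = 0 → (no moves)
Coarsest stable partition (strong bisimilarity classes):
  B0 = {s0}
  B1 = {s1, s4, t1, t3}
  B2 = {s5, s6, s7, s8, s9, t2, t4, t5, t6, t7}
  B3 = {s3}
  B4 = {s2}
  B5 = {t0}
s0 ∈ B0, t0 ∈ B5 → different blocks

not bisimilar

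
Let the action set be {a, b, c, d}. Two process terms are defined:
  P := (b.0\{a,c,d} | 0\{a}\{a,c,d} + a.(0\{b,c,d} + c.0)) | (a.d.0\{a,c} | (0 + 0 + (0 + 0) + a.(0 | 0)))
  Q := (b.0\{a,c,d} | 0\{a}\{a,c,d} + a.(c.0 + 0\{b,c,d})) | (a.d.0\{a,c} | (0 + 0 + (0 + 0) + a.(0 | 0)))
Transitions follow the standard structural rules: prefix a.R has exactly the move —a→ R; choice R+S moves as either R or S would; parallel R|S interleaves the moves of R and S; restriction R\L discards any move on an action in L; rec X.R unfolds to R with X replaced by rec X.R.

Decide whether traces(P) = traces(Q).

trace-equivalent

LTS(P): 24 reachable states
  m0 = (b.0\{a,c,d} | 0\{a}\{a,c,d} + a.(0\{b,c,d} + c.0)) | (a.d.0\{a,c} | (0 + 0 + (0 + 0) + a.(0 | 0))) ⊢ -a-> m1, -a-> m2, -a-> m3, -b-> m4
  m1 = (0\{b,c,d} + c.0) | (a.d.0\{a,c} | (0 + 0 + (0 + 0) + a.(0 | 0))) ⊢ -a-> m5, -a-> m6, -c-> m7
  m2 = (b.0\{a,c,d} | 0\{a}\{a,c,d} + a.(0\{b,c,d} + c.0)) | (a.d.0\{a,c} | (0 | 0)) ⊢ -a-> m5, -a-> m8, -b-> m9
  m3 = (b.0\{a,c,d} | 0\{a}\{a,c,d} + a.(0\{b,c,d} + c.0)) | (d.0\{a,c} | (0 + 0 + (0 + 0) + a.(0 | 0))) ⊢ -a-> m6, -a-> m8, -b-> m10, -d-> m11
  m4 = 0\{a,c,d} | 0\{a}\{a,c,d} | (a.d.0\{a,c} | (0 + 0 + (0 + 0) + a.(0 | 0))) ⊢ -a-> m10, -a-> m9
  m5 = (0\{b,c,d} + c.0) | (a.d.0\{a,c} | (0 | 0)) ⊢ -a-> m12, -c-> m13
  m6 = (0\{b,c,d} + c.0) | (d.0\{a,c} | (0 + 0 + (0 + 0) + a.(0 | 0))) ⊢ -a-> m12, -c-> m14, -d-> m15
  m7 = 0 | (a.d.0\{a,c} | (0 + 0 + (0 + 0) + a.(0 | 0))) ⊢ -a-> m13, -a-> m14
  m8 = (b.0\{a,c,d} | 0\{a}\{a,c,d} + a.(0\{b,c,d} + c.0)) | (d.0\{a,c} | (0 | 0)) ⊢ -a-> m12, -b-> m16, -d-> m17
  m9 = 0\{a,c,d} | 0\{a}\{a,c,d} | (a.d.0\{a,c} | (0 | 0)) ⊢ -a-> m16
  m10 = 0\{a,c,d} | 0\{a}\{a,c,d} | (d.0\{a,c} | (0 + 0 + (0 + 0) + a.(0 | 0))) ⊢ -a-> m16, -d-> m18
  m11 = (b.0\{a,c,d} | 0\{a}\{a,c,d} + a.(0\{b,c,d} + c.0)) | (0\{a,c} | (0 + 0 + (0 + 0) + a.(0 | 0))) ⊢ -a-> m15, -a-> m17, -b-> m18
  m12 = (0\{b,c,d} + c.0) | (d.0\{a,c} | (0 | 0)) ⊢ -c-> m19, -d-> m20
  m13 = 0 | (a.d.0\{a,c} | (0 | 0)) ⊢ -a-> m19
  m14 = 0 | (d.0\{a,c} | (0 + 0 + (0 + 0) + a.(0 | 0))) ⊢ -a-> m19, -d-> m21
  m15 = (0\{b,c,d} + c.0) | (0\{a,c} | (0 + 0 + (0 + 0) + a.(0 | 0))) ⊢ -a-> m20, -c-> m21
  m16 = 0\{a,c,d} | 0\{a}\{a,c,d} | (d.0\{a,c} | (0 | 0)) ⊢ -d-> m22
  m17 = (b.0\{a,c,d} | 0\{a}\{a,c,d} + a.(0\{b,c,d} + c.0)) | (0\{a,c} | (0 | 0)) ⊢ -a-> m20, -b-> m22
  m18 = 0\{a,c,d} | 0\{a}\{a,c,d} | (0\{a,c} | (0 + 0 + (0 + 0) + a.(0 | 0))) ⊢ -a-> m22
  m19 = 0 | (d.0\{a,c} | (0 | 0)) ⊢ -d-> m23
  m20 = (0\{b,c,d} + c.0) | (0\{a,c} | (0 | 0)) ⊢ -c-> m23
  m21 = 0 | (0\{a,c} | (0 + 0 + (0 + 0) + a.(0 | 0))) ⊢ -a-> m23
  m22 = 0\{a,c,d} | 0\{a}\{a,c,d} | (0\{a,c} | (0 | 0)) ⊢ stopped
  m23 = 0 | (0\{a,c} | (0 | 0)) ⊢ stopped
LTS(Q): 24 reachable states
  n0 = (b.0\{a,c,d} | 0\{a}\{a,c,d} + a.(c.0 + 0\{b,c,d})) | (a.d.0\{a,c} | (0 + 0 + (0 + 0) + a.(0 | 0))) ⊢ -a-> n1, -a-> n2, -a-> n3, -b-> n4
  n1 = (b.0\{a,c,d} | 0\{a}\{a,c,d} + a.(c.0 + 0\{b,c,d})) | (a.d.0\{a,c} | (0 | 0)) ⊢ -a-> n5, -a-> n6, -b-> n7
  n2 = (b.0\{a,c,d} | 0\{a}\{a,c,d} + a.(c.0 + 0\{b,c,d})) | (d.0\{a,c} | (0 + 0 + (0 + 0) + a.(0 | 0))) ⊢ -a-> n5, -a-> n8, -b-> n9, -d-> n10
  n3 = (c.0 + 0\{b,c,d}) | (a.d.0\{a,c} | (0 + 0 + (0 + 0) + a.(0 | 0))) ⊢ -a-> n6, -a-> n8, -c-> n11
  n4 = 0\{a,c,d} | 0\{a}\{a,c,d} | (a.d.0\{a,c} | (0 + 0 + (0 + 0) + a.(0 | 0))) ⊢ -a-> n7, -a-> n9
  n5 = (b.0\{a,c,d} | 0\{a}\{a,c,d} + a.(c.0 + 0\{b,c,d})) | (d.0\{a,c} | (0 | 0)) ⊢ -a-> n12, -b-> n13, -d-> n14
  n6 = (c.0 + 0\{b,c,d}) | (a.d.0\{a,c} | (0 | 0)) ⊢ -a-> n12, -c-> n15
  n7 = 0\{a,c,d} | 0\{a}\{a,c,d} | (a.d.0\{a,c} | (0 | 0)) ⊢ -a-> n13
  n8 = (c.0 + 0\{b,c,d}) | (d.0\{a,c} | (0 + 0 + (0 + 0) + a.(0 | 0))) ⊢ -a-> n12, -c-> n16, -d-> n17
  n9 = 0\{a,c,d} | 0\{a}\{a,c,d} | (d.0\{a,c} | (0 + 0 + (0 + 0) + a.(0 | 0))) ⊢ -a-> n13, -d-> n18
  n10 = (b.0\{a,c,d} | 0\{a}\{a,c,d} + a.(c.0 + 0\{b,c,d})) | (0\{a,c} | (0 + 0 + (0 + 0) + a.(0 | 0))) ⊢ -a-> n14, -a-> n17, -b-> n18
  n11 = 0 | (a.d.0\{a,c} | (0 + 0 + (0 + 0) + a.(0 | 0))) ⊢ -a-> n15, -a-> n16
  n12 = (c.0 + 0\{b,c,d}) | (d.0\{a,c} | (0 | 0)) ⊢ -c-> n19, -d-> n20
  n13 = 0\{a,c,d} | 0\{a}\{a,c,d} | (d.0\{a,c} | (0 | 0)) ⊢ -d-> n21
  n14 = (b.0\{a,c,d} | 0\{a}\{a,c,d} + a.(c.0 + 0\{b,c,d})) | (0\{a,c} | (0 | 0)) ⊢ -a-> n20, -b-> n21
  n15 = 0 | (a.d.0\{a,c} | (0 | 0)) ⊢ -a-> n19
  n16 = 0 | (d.0\{a,c} | (0 + 0 + (0 + 0) + a.(0 | 0))) ⊢ -a-> n19, -d-> n22
  n17 = (c.0 + 0\{b,c,d}) | (0\{a,c} | (0 + 0 + (0 + 0) + a.(0 | 0))) ⊢ -a-> n20, -c-> n22
  n18 = 0\{a,c,d} | 0\{a}\{a,c,d} | (0\{a,c} | (0 + 0 + (0 + 0) + a.(0 | 0))) ⊢ -a-> n21
  n19 = 0 | (d.0\{a,c} | (0 | 0)) ⊢ -d-> n23
  n20 = (c.0 + 0\{b,c,d}) | (0\{a,c} | (0 | 0)) ⊢ -c-> n23
  n21 = 0\{a,c,d} | 0\{a}\{a,c,d} | (0\{a,c} | (0 | 0)) ⊢ stopped
  n22 = 0 | (0\{a,c} | (0 + 0 + (0 + 0) + a.(0 | 0))) ⊢ -a-> n23
  n23 = 0 | (0\{a,c} | (0 | 0)) ⊢ stopped
Bisimilarity quotient blocks:
  B0 = {m0, n0}
  B1 = {m2, n1}
  B2 = {m5, n6}
  B3 = {m13, m9, n15, n7}
  B4 = {m16, m19, n13, n19}
  B5 = {m22, m23, n21, n23}
  B6 = {m12, n12}
  B7 = {m20, n20}
  B8 = {m8, n5}
  B9 = {m17, n14}
  B10 = {m4, m7, n11, n4}
  B11 = {m10, m14, n16, n9}
  B12 = {m18, m21, n18, n22}
  B13 = {m1, n3}
  B14 = {m6, n8}
  B15 = {m15, n17}
  B16 = {m3, n2}
  B17 = {m11, n10}
m0 ∈ B0, n0 ∈ B0 → same block
Bisimilar ⇒ trace-equivalent.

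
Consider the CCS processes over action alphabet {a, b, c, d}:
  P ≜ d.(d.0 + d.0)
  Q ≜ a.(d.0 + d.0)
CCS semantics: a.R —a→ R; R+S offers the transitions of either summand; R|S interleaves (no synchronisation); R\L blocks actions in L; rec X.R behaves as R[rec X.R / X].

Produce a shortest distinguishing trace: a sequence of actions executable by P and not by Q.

LTS(P): 3 reachable states
  m0 = d.(d.0 + d.0) → ··d··> m1
  m1 = d.0 + d.0 → ··d··> m2
  m2 = 0 → ·
LTS(Q): 3 reachable states
  n0 = a.(d.0 + d.0) → ··a··> n1
  n1 = d.0 + d.0 → ··d··> n2
  n2 = 0 → ·
Run σ = ⟨d⟩ on P: start {m0}
  [1] d ⇒ {m1}
  P completes σ.
Run σ = ⟨d⟩ on Q: start {n0}
  [1] d ⇒ ∅  — Q cannot continue

d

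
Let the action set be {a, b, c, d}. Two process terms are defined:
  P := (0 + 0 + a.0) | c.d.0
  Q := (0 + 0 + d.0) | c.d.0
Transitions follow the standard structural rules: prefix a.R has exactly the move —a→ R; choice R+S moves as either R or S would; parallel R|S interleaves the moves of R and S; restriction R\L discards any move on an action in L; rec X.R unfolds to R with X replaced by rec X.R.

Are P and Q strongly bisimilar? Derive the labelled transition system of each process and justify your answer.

P's transition system — 6 states:
  m0 = (0 + 0 + a.0) | c.d.0 ⊢ -a-> m1, -c-> m2
  m1 = 0 | c.d.0 ⊢ -c-> m3
  m2 = (0 + 0 + a.0) | d.0 ⊢ -a-> m3, -d-> m4
  m3 = 0 | d.0 ⊢ -d-> m5
  m4 = (0 + 0 + a.0) | 0 ⊢ -a-> m5
  m5 = 0 | 0 ⊢ ·
Q's transition system — 6 states:
  n0 = (0 + 0 + d.0) | c.d.0 ⊢ -c-> n1, -d-> n2
  n1 = (0 + 0 + d.0) | d.0 ⊢ -d-> n3, -d-> n4
  n2 = 0 | c.d.0 ⊢ -c-> n4
  n3 = (0 + 0 + d.0) | 0 ⊢ -d-> n5
  n4 = 0 | d.0 ⊢ -d-> n5
  n5 = 0 | 0 ⊢ ·
Partition-refinement fixed point:
  B0 = {m0}
  B1 = {m1, n2}
  B2 = {m3, n3, n4}
  B3 = {m5, n5}
  B4 = {m2}
  B5 = {m4}
  B6 = {n0}
  B7 = {n1}
m0 ∈ B0, n0 ∈ B6 → different blocks

NO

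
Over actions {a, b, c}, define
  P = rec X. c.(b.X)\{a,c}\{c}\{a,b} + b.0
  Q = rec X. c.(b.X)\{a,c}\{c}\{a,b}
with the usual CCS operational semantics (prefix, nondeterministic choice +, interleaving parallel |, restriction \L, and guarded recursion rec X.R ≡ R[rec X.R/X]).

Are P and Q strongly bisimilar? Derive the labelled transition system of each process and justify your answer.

not bisimilar

Reachable graph of P (3 states):
  s0 = rec X. c.(b.X)\{a,c}\{c}\{a,b} + b.0 | ··b··> s1, ··c··> s2
  s1 = 0 | stopped
  s2 = (b.(rec X. c.(b.X)\{a,c}\{c}\{a,b} + b.0))\{a,c}\{c}\{a,b} | stopped
Reachable graph of Q (2 states):
  t0 = rec X. c.(b.X)\{a,c}\{c}\{a,b} | ··c··> t1
  t1 = (b.(rec X. c.(b.X)\{a,c}\{c}\{a,b}))\{a,c}\{c}\{a,b} | stopped
Partition-refinement fixed point:
  B0 = {s0}
  B1 = {s1, s2, t1}
  B2 = {t0}
s0 ∈ B0, t0 ∈ B2 → different blocks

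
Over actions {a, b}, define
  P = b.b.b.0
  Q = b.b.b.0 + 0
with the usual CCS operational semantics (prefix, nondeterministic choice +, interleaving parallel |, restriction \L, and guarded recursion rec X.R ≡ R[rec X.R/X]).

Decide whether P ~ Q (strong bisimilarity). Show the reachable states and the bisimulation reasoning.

bisimilar

LTS(P): 4 reachable states
  u0 = b.b.b.0 ⊢ -b-> u1
  u1 = b.b.0 ⊢ -b-> u2
  u2 = b.0 ⊢ -b-> u3
  u3 = 0 ⊢ (no moves)
LTS(Q): 4 reachable states
  v0 = b.b.b.0 + 0 ⊢ -b-> v1
  v1 = b.b.0 ⊢ -b-> v2
  v2 = b.0 ⊢ -b-> v3
  v3 = 0 ⊢ (no moves)
Coarsest stable partition (strong bisimilarity classes):
  B0 = {u0, v0}
  B1 = {u1, v1}
  B2 = {u2, v2}
  B3 = {u3, v3}
u0 ∈ B0, v0 ∈ B0 → same block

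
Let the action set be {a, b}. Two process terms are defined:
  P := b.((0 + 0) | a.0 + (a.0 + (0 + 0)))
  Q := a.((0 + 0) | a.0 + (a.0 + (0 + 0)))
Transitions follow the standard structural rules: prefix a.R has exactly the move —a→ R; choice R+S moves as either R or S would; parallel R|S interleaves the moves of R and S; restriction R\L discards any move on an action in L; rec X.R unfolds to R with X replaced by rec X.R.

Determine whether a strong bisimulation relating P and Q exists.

P's transition system — 4 states:
  s0 = b.((0 + 0) | a.0 + (a.0 + (0 + 0))) has moves --b--▸ s1
  s1 = (0 + 0) | a.0 + (a.0 + (0 + 0)) has moves --a--▸ s2, --a--▸ s3
  s2 = (0 + 0) | 0 has moves ∅
  s3 = 0 has moves ∅
Q's transition system — 4 states:
  t0 = a.((0 + 0) | a.0 + (a.0 + (0 + 0))) has moves --a--▸ t1
  t1 = (0 + 0) | a.0 + (a.0 + (0 + 0)) has moves --a--▸ t2, --a--▸ t3
  t2 = (0 + 0) | 0 has moves ∅
  t3 = 0 has moves ∅
Coarsest stable partition (strong bisimilarity classes):
  B0 = {s0}
  B1 = {s1, t1}
  B2 = {s2, s3, t2, t3}
  B3 = {t0}
s0 ∈ B0, t0 ∈ B3 → different blocks

not bisimilar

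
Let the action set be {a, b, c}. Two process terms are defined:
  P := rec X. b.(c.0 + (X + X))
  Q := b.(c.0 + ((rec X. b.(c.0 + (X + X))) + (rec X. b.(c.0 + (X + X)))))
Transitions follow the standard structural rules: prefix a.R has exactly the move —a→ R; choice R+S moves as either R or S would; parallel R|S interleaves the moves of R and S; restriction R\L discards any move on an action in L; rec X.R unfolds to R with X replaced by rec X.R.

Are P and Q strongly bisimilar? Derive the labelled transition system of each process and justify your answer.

Reachable graph of P (3 states):
  s0 = rec X. b.(c.0 + (X + X)) ⊢ =b=> s1
  s1 = c.0 + ((rec X. b.(c.0 + (X + X))) + (rec X. b.(c.0 + (X + X)))) ⊢ =b=> s1, =c=> s2
  s2 = 0 ⊢ ∅
Reachable graph of Q (3 states):
  t0 = b.(c.0 + ((rec X. b.(c.0 + (X + X))) + (rec X. b.(c.0 + (X + X))))) ⊢ =b=> t1
  t1 = c.0 + ((rec X. b.(c.0 + (X + X))) + (rec X. b.(c.0 + (X + X)))) ⊢ =b=> t1, =c=> t2
  t2 = 0 ⊢ ∅
Bisimilarity quotient blocks:
  B0 = {s0, t0}
  B1 = {s1, t1}
  B2 = {s2, t2}
s0 ∈ B0, t0 ∈ B0 → same block

YES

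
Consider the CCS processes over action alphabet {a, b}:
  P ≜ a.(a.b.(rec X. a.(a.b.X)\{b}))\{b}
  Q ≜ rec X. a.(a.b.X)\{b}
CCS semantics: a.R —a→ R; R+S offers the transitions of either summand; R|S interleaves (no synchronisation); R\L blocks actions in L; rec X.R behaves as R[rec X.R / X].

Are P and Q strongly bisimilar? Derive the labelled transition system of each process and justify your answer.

Reachable graph of P (3 states):
  s0 = a.(a.b.(rec X. a.(a.b.X)\{b}))\{b} :: ··a··> s1
  s1 = (a.b.(rec X. a.(a.b.X)\{b}))\{b} :: ··a··> s2
  s2 = (b.(rec X. a.(a.b.X)\{b}))\{b} :: deadlocked
Reachable graph of Q (3 states):
  t0 = rec X. a.(a.b.X)\{b} :: ··a··> t1
  t1 = (a.b.(rec X. a.(a.b.X)\{b}))\{b} :: ··a··> t2
  t2 = (b.(rec X. a.(a.b.X)\{b}))\{b} :: deadlocked
Bisimilarity quotient blocks:
  B0 = {s0, t0}
  B1 = {s1, t1}
  B2 = {s2, t2}
s0 ∈ B0, t0 ∈ B0 → same block

bisimilar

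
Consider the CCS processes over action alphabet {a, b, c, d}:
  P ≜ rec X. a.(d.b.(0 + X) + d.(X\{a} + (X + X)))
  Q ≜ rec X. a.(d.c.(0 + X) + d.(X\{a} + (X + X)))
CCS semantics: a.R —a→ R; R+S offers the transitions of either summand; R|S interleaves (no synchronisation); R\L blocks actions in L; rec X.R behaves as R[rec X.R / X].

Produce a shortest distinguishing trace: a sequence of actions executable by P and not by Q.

P's transition system — 5 states:
  p0 = rec X. a.(d.b.(0 + X) + d.(X\{a} + (X + X))) :: -a-> p1
  p1 = d.b.(0 + (rec X. a.(d.b.(0 + X) + d.(X\{a} + (X + X))))) + d.((rec X. a.(d.b.(0 + X) + d.(X\{a} + (X + X))))\{a} + ((rec X. a.(d.b.(0 + X) + d.(X\{a} + (X + X)))) + (rec X. a.(d.b.(0 + X) + d.(X\{a} + (X + X)))))) :: -d-> p2, -d-> p3
  p2 = (rec X. a.(d.b.(0 + X) + d.(X\{a} + (X + X))))\{a} + ((rec X. a.(d.b.(0 + X) + d.(X\{a} + (X + X)))) + (rec X. a.(d.b.(0 + X) + d.(X\{a} + (X + X))))) :: -a-> p1
  p3 = b.(0 + (rec X. a.(d.b.(0 + X) + d.(X\{a} + (X + X))))) :: -b-> p4
  p4 = 0 + (rec X. a.(d.b.(0 + X) + d.(X\{a} + (X + X)))) :: -a-> p1
Q's transition system — 5 states:
  q0 = rec X. a.(d.c.(0 + X) + d.(X\{a} + (X + X))) :: -a-> q1
  q1 = d.c.(0 + (rec X. a.(d.c.(0 + X) + d.(X\{a} + (X + X))))) + d.((rec X. a.(d.c.(0 + X) + d.(X\{a} + (X + X))))\{a} + ((rec X. a.(d.c.(0 + X) + d.(X\{a} + (X + X)))) + (rec X. a.(d.c.(0 + X) + d.(X\{a} + (X + X)))))) :: -d-> q2, -d-> q3
  q2 = (rec X. a.(d.c.(0 + X) + d.(X\{a} + (X + X))))\{a} + ((rec X. a.(d.c.(0 + X) + d.(X\{a} + (X + X)))) + (rec X. a.(d.c.(0 + X) + d.(X\{a} + (X + X))))) :: -a-> q1
  q3 = c.(0 + (rec X. a.(d.c.(0 + X) + d.(X\{a} + (X + X))))) :: -c-> q4
  q4 = 0 + (rec X. a.(d.c.(0 + X) + d.(X\{a} + (X + X)))) :: -a-> q1
Trace ⟨adb⟩ through P, begin at {p0}:
  after a @ step 1: {p1}
  after d @ step 2: {p2, p3}
  after b @ step 3: {p4}
  ✓ P
Trace ⟨adb⟩ through Q, begin at {q0}:
  after a @ step 1: {q1}
  after d @ step 2: {q2, q3}
  after b @ step 3: ∅ (Q stuck)

adb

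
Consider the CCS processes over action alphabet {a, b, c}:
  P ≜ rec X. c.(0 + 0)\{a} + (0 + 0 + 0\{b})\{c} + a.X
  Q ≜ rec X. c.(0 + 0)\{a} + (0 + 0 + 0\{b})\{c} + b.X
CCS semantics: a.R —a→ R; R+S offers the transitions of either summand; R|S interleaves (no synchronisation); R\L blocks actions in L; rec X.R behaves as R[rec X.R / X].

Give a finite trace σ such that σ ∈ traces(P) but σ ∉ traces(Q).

LTS(P): 2 reachable states
  m0 = rec X. c.(0 + 0)\{a} + (0 + 0 + 0\{b})\{c} + a.X has moves --a--▸ m0, --c--▸ m1
  m1 = (0 + 0)\{a} has moves stopped
LTS(Q): 2 reachable states
  n0 = rec X. c.(0 + 0)\{a} + (0 + 0 + 0\{b})\{c} + b.X has moves --b--▸ n0, --c--▸ n1
  n1 = (0 + 0)\{a} has moves stopped
Run σ = ⟨a⟩ on P: start {m0}
  step 1 (a): {m0}
  P completes σ.
Run σ = ⟨a⟩ on Q: start {n0}
  step 1 (a): no successor for Q

a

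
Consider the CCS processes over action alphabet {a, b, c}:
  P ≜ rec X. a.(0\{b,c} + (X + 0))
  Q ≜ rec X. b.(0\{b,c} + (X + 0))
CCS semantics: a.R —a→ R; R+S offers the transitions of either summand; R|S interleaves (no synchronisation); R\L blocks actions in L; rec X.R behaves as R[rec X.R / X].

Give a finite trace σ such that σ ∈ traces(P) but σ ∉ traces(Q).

a

P's transition system — 2 states:
  s0 = rec X. a.(0\{b,c} + (X + 0)) has moves -a-> s1
  s1 = 0\{b,c} + ((rec X. a.(0\{b,c} + (X + 0))) + 0) has moves -a-> s1
Q's transition system — 2 states:
  t0 = rec X. b.(0\{b,c} + (X + 0)) has moves -b-> t1
  t1 = 0\{b,c} + ((rec X. b.(0\{b,c} + (X + 0))) + 0) has moves -b-> t1
Executing a from P (initial set {s0}):
  [1] a ⇒ {s1}
  — P admits the full trace.
Executing a from Q (initial set {t0}):
  [1] a ⇒ ∅ (Q stuck)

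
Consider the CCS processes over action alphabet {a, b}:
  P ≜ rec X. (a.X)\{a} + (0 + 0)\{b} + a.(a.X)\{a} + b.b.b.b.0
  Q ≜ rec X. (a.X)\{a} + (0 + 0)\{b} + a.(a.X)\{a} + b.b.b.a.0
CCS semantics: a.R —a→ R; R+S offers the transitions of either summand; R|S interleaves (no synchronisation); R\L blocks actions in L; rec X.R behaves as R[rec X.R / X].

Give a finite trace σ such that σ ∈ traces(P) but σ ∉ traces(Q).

LTS(P): 6 reachable states
  s0 = rec X. (a.X)\{a} + (0 + 0)\{b} + a.(a.X)\{a} + b.b.b.b.0 → --a--▸ s1, --b--▸ s2
  s1 = (a.(rec X. (a.X)\{a} + (0 + 0)\{b} + a.(a.X)\{a} + b.b.b.b.0))\{a} → (no moves)
  s2 = b.b.b.0 → --b--▸ s3
  s3 = b.b.0 → --b--▸ s4
  s4 = b.0 → --b--▸ s5
  s5 = 0 → (no moves)
LTS(Q): 6 reachable states
  t0 = rec X. (a.X)\{a} + (0 + 0)\{b} + a.(a.X)\{a} + b.b.b.a.0 → --a--▸ t1, --b--▸ t2
  t1 = (a.(rec X. (a.X)\{a} + (0 + 0)\{b} + a.(a.X)\{a} + b.b.b.a.0))\{a} → (no moves)
  t2 = b.b.a.0 → --b--▸ t3
  t3 = b.a.0 → --b--▸ t4
  t4 = a.0 → --a--▸ t5
  t5 = 0 → (no moves)
Run σ = ⟨bbbb⟩ on P: start {s0}
  [1] b ⇒ {s2}
  [2] b ⇒ {s3}
  [3] b ⇒ {s4}
  [4] b ⇒ {s5}
  ✓ P
Run σ = ⟨bbbb⟩ on Q: start {t0}
  [1] b ⇒ {t2}
  [2] b ⇒ {t3}
  [3] b ⇒ {t4}
  [4] b ⇒ ∅ (Q stuck)

bbbb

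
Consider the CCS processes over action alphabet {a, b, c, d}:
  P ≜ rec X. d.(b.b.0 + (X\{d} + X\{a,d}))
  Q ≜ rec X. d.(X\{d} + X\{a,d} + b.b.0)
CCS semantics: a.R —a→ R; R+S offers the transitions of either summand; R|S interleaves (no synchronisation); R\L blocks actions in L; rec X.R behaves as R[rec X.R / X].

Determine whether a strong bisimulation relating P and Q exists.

P's transition system — 4 states:
  u0 = rec X. d.(b.b.0 + (X\{d} + X\{a,d})) → -d-> u1
  u1 = b.b.0 + ((rec X. d.(b.b.0 + (X\{d} + X\{a,d})))\{d} + (rec X. d.(b.b.0 + (X\{d} + X\{a,d})))\{a,d}) → -b-> u2
  u2 = b.0 → -b-> u3
  u3 = 0 → (no moves)
Q's transition system — 4 states:
  v0 = rec X. d.(X\{d} + X\{a,d} + b.b.0) → -d-> v1
  v1 = (rec X. d.(X\{d} + X\{a,d} + b.b.0))\{d} + (rec X. d.(X\{d} + X\{a,d} + b.b.0))\{a,d} + b.b.0 → -b-> v2
  v2 = b.0 → -b-> v3
  v3 = 0 → (no moves)
Bisimilarity quotient blocks:
  B0 = {u0, v0}
  B1 = {u1, v1}
  B2 = {u2, v2}
  B3 = {u3, v3}
u0 ∈ B0, v0 ∈ B0 → same block

bisimilar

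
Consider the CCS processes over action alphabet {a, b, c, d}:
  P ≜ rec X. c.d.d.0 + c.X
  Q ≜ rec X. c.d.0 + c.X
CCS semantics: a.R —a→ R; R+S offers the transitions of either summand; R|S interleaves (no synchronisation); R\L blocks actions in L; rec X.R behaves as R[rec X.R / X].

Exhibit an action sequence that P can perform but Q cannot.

cdd

LTS(P): 4 reachable states
  m0 = rec X. c.d.d.0 + c.X has moves =c=> m0, =c=> m1
  m1 = d.d.0 has moves =d=> m2
  m2 = d.0 has moves =d=> m3
  m3 = 0 has moves stopped
LTS(Q): 3 reachable states
  n0 = rec X. c.d.0 + c.X has moves =c=> n0, =c=> n1
  n1 = d.0 has moves =d=> n2
  n2 = 0 has moves stopped
Run σ = ⟨cdd⟩ on P: start {m0}
  after c @ step 1: {m0, m1}
  after d @ step 2: {m2}
  after d @ step 3: {m3}
  P completes σ.
Run σ = ⟨cdd⟩ on Q: start {n0}
  after c @ step 1: {n0, n1}
  after d @ step 2: {n2}
  after d @ step 3: no successor for Q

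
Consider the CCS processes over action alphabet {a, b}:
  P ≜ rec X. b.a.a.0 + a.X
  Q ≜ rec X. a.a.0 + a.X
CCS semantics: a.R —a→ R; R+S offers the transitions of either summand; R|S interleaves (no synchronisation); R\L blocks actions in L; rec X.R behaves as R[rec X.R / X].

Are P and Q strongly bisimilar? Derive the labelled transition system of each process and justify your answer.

LTS(P): 4 reachable states
  p0 = rec X. b.a.a.0 + a.X has moves --a--▸ p0, --b--▸ p1
  p1 = a.a.0 has moves --a--▸ p2
  p2 = a.0 has moves --a--▸ p3
  p3 = 0 has moves (no moves)
LTS(Q): 3 reachable states
  q0 = rec X. a.a.0 + a.X has moves --a--▸ q0, --a--▸ q1
  q1 = a.0 has moves --a--▸ q2
  q2 = 0 has moves (no moves)
Partition-refinement fixed point:
  B0 = {p0}
  B1 = {p1}
  B2 = {p2, q1}
  B3 = {p3, q2}
  B4 = {q0}
p0 ∈ B0, q0 ∈ B4 → different blocks

NO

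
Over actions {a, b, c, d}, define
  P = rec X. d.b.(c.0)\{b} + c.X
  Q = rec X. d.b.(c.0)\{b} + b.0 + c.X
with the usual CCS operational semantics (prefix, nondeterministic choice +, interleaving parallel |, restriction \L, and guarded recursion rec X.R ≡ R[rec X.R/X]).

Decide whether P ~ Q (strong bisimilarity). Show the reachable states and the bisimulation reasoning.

NO

Reachable graph of P (4 states):
  m0 = rec X. d.b.(c.0)\{b} + c.X ⊢ -c-> m0, -d-> m1
  m1 = b.(c.0)\{b} ⊢ -b-> m2
  m2 = (c.0)\{b} ⊢ -c-> m3
  m3 = 0\{b} ⊢ (no moves)
Reachable graph of Q (5 states):
  n0 = rec X. d.b.(c.0)\{b} + b.0 + c.X ⊢ -b-> n1, -c-> n0, -d-> n2
  n1 = 0 ⊢ (no moves)
  n2 = b.(c.0)\{b} ⊢ -b-> n3
  n3 = (c.0)\{b} ⊢ -c-> n4
  n4 = 0\{b} ⊢ (no moves)
Coarsest stable partition (strong bisimilarity classes):
  B0 = {m0}
  B1 = {m1, n2}
  B2 = {m2, n3}
  B3 = {m3, n1, n4}
  B4 = {n0}
m0 ∈ B0, n0 ∈ B4 → different blocks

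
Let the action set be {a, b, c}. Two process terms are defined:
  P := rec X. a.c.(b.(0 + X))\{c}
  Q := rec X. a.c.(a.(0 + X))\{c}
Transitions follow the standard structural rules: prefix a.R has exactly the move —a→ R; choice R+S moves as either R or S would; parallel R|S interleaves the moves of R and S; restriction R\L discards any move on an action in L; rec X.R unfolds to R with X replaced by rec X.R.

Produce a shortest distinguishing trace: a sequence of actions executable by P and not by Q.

acb

Reachable graph of P (5 states):
  m0 = rec X. a.c.(b.(0 + X))\{c} :: ··a··> m1
  m1 = c.(b.(0 + (rec X. a.c.(b.(0 + X))\{c})))\{c} :: ··c··> m2
  m2 = (b.(0 + (rec X. a.c.(b.(0 + X))\{c})))\{c} :: ··b··> m3
  m3 = (0 + (rec X. a.c.(b.(0 + X))\{c}))\{c} :: ··a··> m4
  m4 = (c.(b.(0 + (rec X. a.c.(b.(0 + X))\{c})))\{c})\{c} :: ∅
Reachable graph of Q (5 states):
  n0 = rec X. a.c.(a.(0 + X))\{c} :: ··a··> n1
  n1 = c.(a.(0 + (rec X. a.c.(a.(0 + X))\{c})))\{c} :: ··c··> n2
  n2 = (a.(0 + (rec X. a.c.(a.(0 + X))\{c})))\{c} :: ··a··> n3
  n3 = (0 + (rec X. a.c.(a.(0 + X))\{c}))\{c} :: ··a··> n4
  n4 = (c.(a.(0 + (rec X. a.c.(a.(0 + X))\{c})))\{c})\{c} :: ∅
Run σ = ⟨acb⟩ on P: start {m0}
  after a @ step 1: {m1}
  after c @ step 2: {m2}
  after b @ step 3: {m3}
  — P admits the full trace.
Run σ = ⟨acb⟩ on Q: start {n0}
  after a @ step 1: {n1}
  after c @ step 2: {n2}
  after b @ step 3: no successor for Q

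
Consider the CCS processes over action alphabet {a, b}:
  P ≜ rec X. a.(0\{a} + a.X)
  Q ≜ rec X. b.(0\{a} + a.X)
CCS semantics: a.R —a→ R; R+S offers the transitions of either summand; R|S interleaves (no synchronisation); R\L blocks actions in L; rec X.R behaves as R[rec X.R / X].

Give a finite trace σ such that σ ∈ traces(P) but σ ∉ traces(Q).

a

LTS(P): 2 reachable states
  p0 = rec X. a.(0\{a} + a.X) ⊢ -a-> p1
  p1 = 0\{a} + a.(rec X. a.(0\{a} + a.X)) ⊢ -a-> p0
LTS(Q): 2 reachable states
  q0 = rec X. b.(0\{a} + a.X) ⊢ -b-> q1
  q1 = 0\{a} + a.(rec X. b.(0\{a} + a.X)) ⊢ -a-> q0
Run σ = ⟨a⟩ on P: start {p0}
  after a @ step 1: {p1}
  ✓ P
Run σ = ⟨a⟩ on Q: start {q0}
  after a @ step 1: no successor for Q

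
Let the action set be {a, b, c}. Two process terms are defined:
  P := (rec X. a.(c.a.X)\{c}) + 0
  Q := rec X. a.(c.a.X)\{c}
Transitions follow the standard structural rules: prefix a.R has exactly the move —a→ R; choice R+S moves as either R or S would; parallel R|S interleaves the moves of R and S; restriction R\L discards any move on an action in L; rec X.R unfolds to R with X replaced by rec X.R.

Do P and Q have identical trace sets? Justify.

trace-equivalent

LTS(P): 2 reachable states
  p0 = (rec X. a.(c.a.X)\{c}) + 0 | =a=> p1
  p1 = (c.a.(rec X. a.(c.a.X)\{c}))\{c} | deadlocked
LTS(Q): 2 reachable states
  q0 = rec X. a.(c.a.X)\{c} | =a=> q1
  q1 = (c.a.(rec X. a.(c.a.X)\{c}))\{c} | deadlocked
Coarsest stable partition (strong bisimilarity classes):
  B0 = {p0, q0}
  B1 = {p1, q1}
p0 ∈ B0, q0 ∈ B0 → same block
Bisimilar ⇒ trace-equivalent.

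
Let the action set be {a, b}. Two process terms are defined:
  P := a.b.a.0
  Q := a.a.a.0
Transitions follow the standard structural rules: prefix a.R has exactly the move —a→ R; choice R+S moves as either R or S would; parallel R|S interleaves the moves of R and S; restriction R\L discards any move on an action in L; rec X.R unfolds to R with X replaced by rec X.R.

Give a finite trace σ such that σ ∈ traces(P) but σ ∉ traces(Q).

Reachable graph of P (4 states):
  u0 = a.b.a.0 | ··a··> u1
  u1 = b.a.0 | ··b··> u2
  u2 = a.0 | ··a··> u3
  u3 = 0 | (no moves)
Reachable graph of Q (4 states):
  v0 = a.a.a.0 | ··a··> v1
  v1 = a.a.0 | ··a··> v2
  v2 = a.0 | ··a··> v3
  v3 = 0 | (no moves)
Executing ab from P (initial set {u0}):
  [1] a ⇒ {u1}
  [2] b ⇒ {u2}
  ✓ P
Executing ab from Q (initial set {v0}):
  [1] a ⇒ {v1}
  [2] b ⇒ ∅  — Q cannot continue

ab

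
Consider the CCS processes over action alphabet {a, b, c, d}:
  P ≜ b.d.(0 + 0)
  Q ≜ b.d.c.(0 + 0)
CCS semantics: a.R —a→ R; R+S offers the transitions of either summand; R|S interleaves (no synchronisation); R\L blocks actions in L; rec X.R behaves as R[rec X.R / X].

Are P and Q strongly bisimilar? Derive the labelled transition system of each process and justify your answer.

not bisimilar

Reachable graph of P (3 states):
  u0 = b.d.(0 + 0) → --b--▸ u1
  u1 = d.(0 + 0) → --d--▸ u2
  u2 = 0 + 0 → stopped
Reachable graph of Q (4 states):
  v0 = b.d.c.(0 + 0) → --b--▸ v1
  v1 = d.c.(0 + 0) → --d--▸ v2
  v2 = c.(0 + 0) → --c--▸ v3
  v3 = 0 + 0 → stopped
Coarsest stable partition (strong bisimilarity classes):
  B0 = {u0}
  B1 = {u1}
  B2 = {u2, v3}
  B3 = {v0}
  B4 = {v1}
  B5 = {v2}
u0 ∈ B0, v0 ∈ B3 → different blocks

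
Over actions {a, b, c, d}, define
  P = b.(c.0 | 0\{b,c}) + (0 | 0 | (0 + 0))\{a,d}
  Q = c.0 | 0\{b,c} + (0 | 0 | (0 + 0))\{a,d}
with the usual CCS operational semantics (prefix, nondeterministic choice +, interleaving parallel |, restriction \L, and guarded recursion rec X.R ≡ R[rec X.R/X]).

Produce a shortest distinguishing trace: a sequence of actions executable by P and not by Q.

b

LTS(P): 3 reachable states
  u0 = b.(c.0 | 0\{b,c}) + (0 | 0 | (0 + 0))\{a,d} | ··b··> u1
  u1 = c.0 | 0\{b,c} | ··c··> u2
  u2 = 0 | 0\{b,c} | ∅
LTS(Q): 2 reachable states
  v0 = c.0 | 0\{b,c} + (0 | 0 | (0 + 0))\{a,d} | ··c··> v1
  v1 = 0 | 0\{b,c} | ∅
Trace ⟨b⟩ through P, begin at {u0}:
  step 1 (b): {u1}
  P completes σ.
Trace ⟨b⟩ through Q, begin at {v0}:
  step 1 (b): ∅  — Q cannot continue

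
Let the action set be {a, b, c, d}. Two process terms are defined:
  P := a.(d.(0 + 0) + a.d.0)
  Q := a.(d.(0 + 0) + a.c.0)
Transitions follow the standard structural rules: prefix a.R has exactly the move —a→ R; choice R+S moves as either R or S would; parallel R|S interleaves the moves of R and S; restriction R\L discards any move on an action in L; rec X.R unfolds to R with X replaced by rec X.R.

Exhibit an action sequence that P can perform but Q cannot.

Reachable graph of P (5 states):
  u0 = a.(d.(0 + 0) + a.d.0) has moves =a=> u1
  u1 = d.(0 + 0) + a.d.0 has moves =a=> u2, =d=> u3
  u2 = d.0 has moves =d=> u4
  u3 = 0 + 0 has moves (no moves)
  u4 = 0 has moves (no moves)
Reachable graph of Q (5 states):
  v0 = a.(d.(0 + 0) + a.c.0) has moves =a=> v1
  v1 = d.(0 + 0) + a.c.0 has moves =a=> v2, =d=> v3
  v2 = c.0 has moves =c=> v4
  v3 = 0 + 0 has moves (no moves)
  v4 = 0 has moves (no moves)
Executing aad from P (initial set {u0}):
  step 1 (a): {u1}
  step 2 (a): {u2}
  step 3 (d): {u4}
  ✓ P
Executing aad from Q (initial set {v0}):
  step 1 (a): {v1}
  step 2 (a): {v2}
  step 3 (d): ∅  — Q cannot continue

aad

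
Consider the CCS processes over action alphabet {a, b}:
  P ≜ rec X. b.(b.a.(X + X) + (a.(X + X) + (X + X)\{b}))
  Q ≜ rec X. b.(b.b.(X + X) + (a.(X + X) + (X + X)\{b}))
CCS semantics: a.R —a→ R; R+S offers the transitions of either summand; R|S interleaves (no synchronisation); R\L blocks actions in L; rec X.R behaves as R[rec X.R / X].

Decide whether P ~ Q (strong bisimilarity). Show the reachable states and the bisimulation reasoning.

Reachable graph of P (4 states):
  m0 = rec X. b.(b.a.(X + X) + (a.(X + X) + (X + X)\{b})) ⊢ ··b··> m1
  m1 = b.a.((rec X. b.(b.a.(X + X) + (a.(X + X) + (X + X)\{b}))) + (rec X. b.(b.a.(X + X) + (a.(X + X) + (X + X)\{b})))) + (a.((rec X. b.(b.a.(X + X) + (a.(X + X) + (X + X)\{b}))) + (rec X. b.(b.a.(X + X) + (a.(X + X) + (X + X)\{b})))) + ((rec X. b.(b.a.(X + X) + (a.(X + X) + (X + X)\{b}))) + (rec X. b.(b.a.(X + X) + (a.(X + X) + (X + X)\{b}))))\{b}) ⊢ ··a··> m2, ··b··> m3
  m2 = (rec X. b.(b.a.(X + X) + (a.(X + X) + (X + X)\{b}))) + (rec X. b.(b.a.(X + X) + (a.(X + X) + (X + X)\{b}))) ⊢ ··b··> m1
  m3 = a.((rec X. b.(b.a.(X + X) + (a.(X + X) + (X + X)\{b}))) + (rec X. b.(b.a.(X + X) + (a.(X + X) + (X + X)\{b})))) ⊢ ··a··> m2
Reachable graph of Q (4 states):
  n0 = rec X. b.(b.b.(X + X) + (a.(X + X) + (X + X)\{b})) ⊢ ··b··> n1
  n1 = b.b.((rec X. b.(b.b.(X + X) + (a.(X + X) + (X + X)\{b}))) + (rec X. b.(b.b.(X + X) + (a.(X + X) + (X + X)\{b})))) + (a.((rec X. b.(b.b.(X + X) + (a.(X + X) + (X + X)\{b}))) + (rec X. b.(b.b.(X + X) + (a.(X + X) + (X + X)\{b})))) + ((rec X. b.(b.b.(X + X) + (a.(X + X) + (X + X)\{b}))) + (rec X. b.(b.b.(X + X) + (a.(X + X) + (X + X)\{b}))))\{b}) ⊢ ··a··> n2, ··b··> n3
  n2 = (rec X. b.(b.b.(X + X) + (a.(X + X) + (X + X)\{b}))) + (rec X. b.(b.b.(X + X) + (a.(X + X) + (X + X)\{b}))) ⊢ ··b··> n1
  n3 = b.((rec X. b.(b.b.(X + X) + (a.(X + X) + (X + X)\{b}))) + (rec X. b.(b.b.(X + X) + (a.(X + X) + (X + X)\{b})))) ⊢ ··b··> n2
Partition-refinement fixed point:
  B0 = {m0, m2}
  B1 = {m1}
  B2 = {m3}
  B3 = {n0, n2}
  B4 = {n1}
  B5 = {n3}
m0 ∈ B0, n0 ∈ B3 → different blocks

NO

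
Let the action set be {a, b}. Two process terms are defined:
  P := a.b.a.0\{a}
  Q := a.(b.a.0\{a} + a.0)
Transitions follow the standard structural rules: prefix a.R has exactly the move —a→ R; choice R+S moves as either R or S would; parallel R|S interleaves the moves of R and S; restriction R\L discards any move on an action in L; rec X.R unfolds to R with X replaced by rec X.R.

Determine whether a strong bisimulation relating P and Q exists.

LTS(P): 4 reachable states
  s0 = a.b.a.0\{a} ⊢ --a--▸ s1
  s1 = b.a.0\{a} ⊢ --b--▸ s2
  s2 = a.0\{a} ⊢ --a--▸ s3
  s3 = 0\{a} ⊢ (no moves)
LTS(Q): 5 reachable states
  t0 = a.(b.a.0\{a} + a.0) ⊢ --a--▸ t1
  t1 = b.a.0\{a} + a.0 ⊢ --a--▸ t2, --b--▸ t3
  t2 = 0 ⊢ (no moves)
  t3 = a.0\{a} ⊢ --a--▸ t4
  t4 = 0\{a} ⊢ (no moves)
Coarsest stable partition (strong bisimilarity classes):
  B0 = {s0}
  B1 = {s1}
  B2 = {s2, t3}
  B3 = {s3, t2, t4}
  B4 = {t0}
  B5 = {t1}
s0 ∈ B0, t0 ∈ B4 → different blocks

NO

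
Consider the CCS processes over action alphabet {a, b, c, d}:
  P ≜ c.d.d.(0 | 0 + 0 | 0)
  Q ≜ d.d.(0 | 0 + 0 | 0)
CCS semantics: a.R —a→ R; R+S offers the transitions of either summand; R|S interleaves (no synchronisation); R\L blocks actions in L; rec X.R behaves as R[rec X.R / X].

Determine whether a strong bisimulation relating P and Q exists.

P's transition system — 4 states:
  s0 = c.d.d.(0 | 0 + 0 | 0) :: =c=> s1
  s1 = d.d.(0 | 0 + 0 | 0) :: =d=> s2
  s2 = d.(0 | 0 + 0 | 0) :: =d=> s3
  s3 = 0 | 0 + 0 | 0 :: stopped
Q's transition system — 3 states:
  t0 = d.d.(0 | 0 + 0 | 0) :: =d=> t1
  t1 = d.(0 | 0 + 0 | 0) :: =d=> t2
  t2 = 0 | 0 + 0 | 0 :: stopped
Coarsest stable partition (strong bisimilarity classes):
  B0 = {s0}
  B1 = {s1, t0}
  B2 = {s2, t1}
  B3 = {s3, t2}
s0 ∈ B0, t0 ∈ B1 → different blocks

P ≁ Q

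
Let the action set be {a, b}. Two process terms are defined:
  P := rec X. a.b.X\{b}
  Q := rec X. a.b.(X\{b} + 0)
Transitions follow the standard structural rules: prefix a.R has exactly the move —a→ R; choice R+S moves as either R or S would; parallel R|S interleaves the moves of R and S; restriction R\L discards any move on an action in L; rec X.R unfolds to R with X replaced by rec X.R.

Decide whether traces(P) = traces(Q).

P's transition system — 4 states:
  m0 = rec X. a.b.X\{b} has moves —a→ m1
  m1 = b.(rec X. a.b.X\{b})\{b} has moves —b→ m2
  m2 = (rec X. a.b.X\{b})\{b} has moves —a→ m3
  m3 = (b.(rec X. a.b.X\{b})\{b})\{b} has moves stopped
Q's transition system — 4 states:
  n0 = rec X. a.b.(X\{b} + 0) has moves —a→ n1
  n1 = b.((rec X. a.b.(X\{b} + 0))\{b} + 0) has moves —b→ n2
  n2 = (rec X. a.b.(X\{b} + 0))\{b} + 0 has moves —a→ n3
  n3 = (b.((rec X. a.b.(X\{b} + 0))\{b} + 0))\{b} has moves stopped
Partition-refinement fixed point:
  B0 = {m0, n0}
  B1 = {m1, n1}
  B2 = {m2, n2}
  B3 = {m3, n3}
m0 ∈ B0, n0 ∈ B0 → same block
Bisimilar ⇒ trace-equivalent.

YES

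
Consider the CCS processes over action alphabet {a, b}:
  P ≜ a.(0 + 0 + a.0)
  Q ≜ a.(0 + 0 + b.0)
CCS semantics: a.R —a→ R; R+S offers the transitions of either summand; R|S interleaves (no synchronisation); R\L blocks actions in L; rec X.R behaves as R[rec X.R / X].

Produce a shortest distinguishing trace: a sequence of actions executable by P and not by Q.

aa

Reachable graph of P (3 states):
  p0 = a.(0 + 0 + a.0) :: ··a··> p1
  p1 = 0 + 0 + a.0 :: ··a··> p2
  p2 = 0 :: (no moves)
Reachable graph of Q (3 states):
  q0 = a.(0 + 0 + b.0) :: ··a··> q1
  q1 = 0 + 0 + b.0 :: ··b··> q2
  q2 = 0 :: (no moves)
Executing aa from P (initial set {p0}):
  [1] a ⇒ {p1}
  [2] a ⇒ {p2}
  ✓ P
Executing aa from Q (initial set {q0}):
  [1] a ⇒ {q1}
  [2] a ⇒ no successor for Q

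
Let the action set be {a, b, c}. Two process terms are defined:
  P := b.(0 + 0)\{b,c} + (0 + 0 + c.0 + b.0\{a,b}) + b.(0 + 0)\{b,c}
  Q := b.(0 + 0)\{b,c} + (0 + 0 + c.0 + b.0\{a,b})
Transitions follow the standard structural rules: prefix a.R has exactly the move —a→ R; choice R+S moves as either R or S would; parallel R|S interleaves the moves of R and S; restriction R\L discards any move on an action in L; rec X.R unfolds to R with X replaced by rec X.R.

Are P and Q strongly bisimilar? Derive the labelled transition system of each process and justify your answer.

Reachable graph of P (4 states):
  u0 = b.(0 + 0)\{b,c} + (0 + 0 + c.0 + b.0\{a,b}) + b.(0 + 0)\{b,c} has moves =b=> u1, =b=> u2, =c=> u3
  u1 = (0 + 0)\{b,c} has moves stopped
  u2 = 0\{a,b} has moves stopped
  u3 = 0 has moves stopped
Reachable graph of Q (4 states):
  v0 = b.(0 + 0)\{b,c} + (0 + 0 + c.0 + b.0\{a,b}) has moves =b=> v1, =b=> v2, =c=> v3
  v1 = (0 + 0)\{b,c} has moves stopped
  v2 = 0\{a,b} has moves stopped
  v3 = 0 has moves stopped
Partition-refinement fixed point:
  B0 = {u0, v0}
  B1 = {u1, u2, u3, v1, v2, v3}
u0 ∈ B0, v0 ∈ B0 → same block

bisimilar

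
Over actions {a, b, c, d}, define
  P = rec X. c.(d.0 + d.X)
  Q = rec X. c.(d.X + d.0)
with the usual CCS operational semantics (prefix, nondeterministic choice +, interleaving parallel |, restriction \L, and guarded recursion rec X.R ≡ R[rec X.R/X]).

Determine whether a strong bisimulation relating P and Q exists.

LTS(P): 3 reachable states
  s0 = rec X. c.(d.0 + d.X) → --c--▸ s1
  s1 = d.0 + d.(rec X. c.(d.0 + d.X)) → --d--▸ s0, --d--▸ s2
  s2 = 0 → deadlocked
LTS(Q): 3 reachable states
  t0 = rec X. c.(d.X + d.0) → --c--▸ t1
  t1 = d.(rec X. c.(d.X + d.0)) + d.0 → --d--▸ t0, --d--▸ t2
  t2 = 0 → deadlocked
Partition-refinement fixed point:
  B0 = {s0, t0}
  B1 = {s1, t1}
  B2 = {s2, t2}
s0 ∈ B0, t0 ∈ B0 → same block

YES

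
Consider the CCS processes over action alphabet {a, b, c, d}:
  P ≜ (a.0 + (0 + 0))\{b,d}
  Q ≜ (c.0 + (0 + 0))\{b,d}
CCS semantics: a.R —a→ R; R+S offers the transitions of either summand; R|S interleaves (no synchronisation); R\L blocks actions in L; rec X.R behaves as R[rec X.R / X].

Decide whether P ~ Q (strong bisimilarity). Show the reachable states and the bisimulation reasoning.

P's transition system — 2 states:
  s0 = (a.0 + (0 + 0))\{b,d} → ··a··> s1
  s1 = 0\{b,d} → ·
Q's transition system — 2 states:
  t0 = (c.0 + (0 + 0))\{b,d} → ··c··> t1
  t1 = 0\{b,d} → ·
Coarsest stable partition (strong bisimilarity classes):
  B0 = {s0}
  B1 = {s1, t1}
  B2 = {t0}
s0 ∈ B0, t0 ∈ B2 → different blocks

not bisimilar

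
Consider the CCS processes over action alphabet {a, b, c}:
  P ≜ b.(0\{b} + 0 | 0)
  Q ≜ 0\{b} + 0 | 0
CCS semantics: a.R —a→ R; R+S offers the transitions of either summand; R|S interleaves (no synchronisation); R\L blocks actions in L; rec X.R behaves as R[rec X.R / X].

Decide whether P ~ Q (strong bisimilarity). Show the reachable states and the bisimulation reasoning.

LTS(P): 2 reachable states
  s0 = b.(0\{b} + 0 | 0) ⊢ ··b··> s1
  s1 = 0\{b} + 0 | 0 ⊢ (no moves)
LTS(Q): 1 reachable states
  t0 = 0\{b} + 0 | 0 ⊢ (no moves)
Partition-refinement fixed point:
  B0 = {s0}
  B1 = {s1, t0}
s0 ∈ B0, t0 ∈ B1 → different blocks

not bisimilar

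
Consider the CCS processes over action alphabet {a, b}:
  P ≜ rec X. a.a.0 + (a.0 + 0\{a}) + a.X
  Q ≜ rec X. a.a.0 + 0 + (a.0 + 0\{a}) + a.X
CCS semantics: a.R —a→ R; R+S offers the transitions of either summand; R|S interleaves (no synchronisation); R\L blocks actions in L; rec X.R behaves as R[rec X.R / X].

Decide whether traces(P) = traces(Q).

Reachable graph of P (3 states):
  m0 = rec X. a.a.0 + (a.0 + 0\{a}) + a.X has moves =a=> m0, =a=> m1, =a=> m2
  m1 = 0 has moves (no moves)
  m2 = a.0 has moves =a=> m1
Reachable graph of Q (3 states):
  n0 = rec X. a.a.0 + 0 + (a.0 + 0\{a}) + a.X has moves =a=> n0, =a=> n1, =a=> n2
  n1 = 0 has moves (no moves)
  n2 = a.0 has moves =a=> n1
Bisimilarity quotient blocks:
  B0 = {m0, n0}
  B1 = {m1, n1}
  B2 = {m2, n2}
m0 ∈ B0, n0 ∈ B0 → same block
Bisimilar ⇒ trace-equivalent.

trace-equivalent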